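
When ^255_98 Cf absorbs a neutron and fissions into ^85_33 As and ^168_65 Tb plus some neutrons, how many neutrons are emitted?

3

Conserve mass number: 256 = 85 + 168 + k, so k = 256 − 253 = 3.
Check atomic number: 98 = 33 + 65 + 0 = 98. ✓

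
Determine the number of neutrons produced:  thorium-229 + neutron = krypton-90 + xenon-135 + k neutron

5

Conserve mass number: 230 = 90 + 135 + k, so k = 230 − 225 = 5.
Check atomic number: 90 = 36 + 54 + 0 = 90. ✓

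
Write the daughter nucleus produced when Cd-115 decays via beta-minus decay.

In-115

Beta-minus decay: mass number changes by +0, atomic number by +1.
A: 115 = 115; Z: 48 + 1 = 49.
Z = 49 is indium, so the daughter is In-115.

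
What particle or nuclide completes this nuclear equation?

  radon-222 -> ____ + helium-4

Conserve mass number: 222 = A + 4, so A = 218.
Conserve atomic number: 86 = Z + 2, so Z = 84.
Z = 84 is polonium, so the species is polonium-218.

Po-218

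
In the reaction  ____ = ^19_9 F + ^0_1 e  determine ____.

Conserve mass number: A = 19 + 0, so A = 19.
Conserve atomic number: Z = 9 + 1, so Z = 10.
Z = 10 is neon, so the species is ^19_10 Ne.

Ne-19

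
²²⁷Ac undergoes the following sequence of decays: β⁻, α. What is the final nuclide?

Ra-223

Start: (A, Z) = (227, 89).
After β⁻: (227, 90).
After α: (223, 88).
Z = 88 is radium.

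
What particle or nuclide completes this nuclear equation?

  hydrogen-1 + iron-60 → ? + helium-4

Conserve mass number: 1 + 60 = A + 4, so A = 57.
Conserve atomic number: 1 + 26 = Z + 2, so Z = 25.
Z = 25 is manganese, so the species is manganese-57.

Mn-57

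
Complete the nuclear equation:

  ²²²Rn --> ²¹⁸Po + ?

alpha particle

Conserve mass number: 222 = 218 + A, so A = 4.
Conserve atomic number: 86 = 84 + Z, so Z = 2.
A = 4 and Z = 2 is ⁴He — an alpha particle.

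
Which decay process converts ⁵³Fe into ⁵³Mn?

beta-plus decay or electron capture

ΔA = 53 − 53 = 0; ΔZ = 25 − 26 = -1.
A is unchanged and Z drops by 1 — a proton has become a neutron (β⁺ emission or electron capture).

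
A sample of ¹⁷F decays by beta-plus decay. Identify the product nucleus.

O-17

Beta-plus decay: mass number changes by +0, atomic number by -1.
A: 17 = 17; Z: 9 − 1 = 8.
Z = 8 is oxygen, so the daughter is ¹⁷O.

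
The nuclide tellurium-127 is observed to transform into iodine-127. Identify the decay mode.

beta-minus decay

ΔA = 127 − 127 = 0; ΔZ = 53 − 52 = +1.
A is unchanged and Z rises by 1 — a neutron has become a proton (β⁻ decay).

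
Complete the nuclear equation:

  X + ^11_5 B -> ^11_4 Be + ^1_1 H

Conserve mass number: A + 11 = 11 + 1, so A = 1.
Conserve atomic number: Z + 5 = 4 + 1, so Z = 0.
A = 1 and Z = 0 is ^1_0 n — a neutron.

neutron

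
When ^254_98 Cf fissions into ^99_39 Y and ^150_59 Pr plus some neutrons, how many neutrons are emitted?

Conserve mass number: 254 = 99 + 150 + k, so k = 254 − 249 = 5.
Check atomic number: 98 = 39 + 59 + 0 = 98. ✓

5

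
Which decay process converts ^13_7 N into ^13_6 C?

ΔA = 13 − 13 = 0; ΔZ = 6 − 7 = -1.
A is unchanged and Z drops by 1 — a proton has become a neutron (β⁺ emission or electron capture).

beta-plus decay or electron capture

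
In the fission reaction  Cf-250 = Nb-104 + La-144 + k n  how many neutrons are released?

2

Conserve mass number: 250 = 104 + 144 + k, so k = 250 − 248 = 2.
Check atomic number: 98 = 41 + 57 + 0 = 98. ✓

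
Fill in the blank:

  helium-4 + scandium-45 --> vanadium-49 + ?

gamma ray

Conserve mass number: 4 + 45 = 49 + A, so A = 0.
Conserve atomic number: 2 + 21 = 23 + Z, so Z = 0.
A = 0 and Z = 0 is γ — a gamma ray.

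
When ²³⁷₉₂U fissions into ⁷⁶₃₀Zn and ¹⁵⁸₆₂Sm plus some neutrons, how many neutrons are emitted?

3

Conserve mass number: 237 = 76 + 158 + k, so k = 237 − 234 = 3.
Check atomic number: 92 = 30 + 62 + 0 = 92. ✓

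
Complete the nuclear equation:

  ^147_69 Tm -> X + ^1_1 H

Er-146

Conserve mass number: 147 = A + 1, so A = 146.
Conserve atomic number: 69 = Z + 1, so Z = 68.
Z = 68 is erbium, so the species is ^146_68 Er.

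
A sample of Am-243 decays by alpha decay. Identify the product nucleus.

Alpha decay: mass number changes by -4, atomic number by -2.
A: 243 − 4 = 239; Z: 95 − 2 = 93.
Z = 93 is neptunium, so the daughter is Np-239.

Np-239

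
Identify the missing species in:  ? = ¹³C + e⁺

N-13

Conserve mass number: A = 13 + 0, so A = 13.
Conserve atomic number: Z = 6 + 1, so Z = 7.
Z = 7 is nitrogen, so the species is ¹³N.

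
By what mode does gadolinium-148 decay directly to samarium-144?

ΔA = 144 − 148 = -4; ΔZ = 62 − 64 = -2.
A drops by 4 and Z drops by 2 — the signature of alpha emission.

alpha decay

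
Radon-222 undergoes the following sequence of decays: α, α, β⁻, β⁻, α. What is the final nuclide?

Start: (A, Z) = (222, 86).
After α: (218, 84).
After α: (214, 82).
After β⁻: (214, 83).
After β⁻: (214, 84).
After α: (210, 82).
Z = 82 is lead.

Pb-210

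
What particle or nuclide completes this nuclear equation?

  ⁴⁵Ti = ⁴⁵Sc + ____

positron

Conserve mass number: 45 = 45 + A, so A = 0.
Conserve atomic number: 22 = 21 + Z, so Z = 1.
A = 0 and Z = 1 is e⁺ — a positron.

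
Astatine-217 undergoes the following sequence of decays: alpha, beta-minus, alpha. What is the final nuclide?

Start: (A, Z) = (217, 85).
After α: (213, 83).
After β⁻: (213, 84).
After α: (209, 82).
Z = 82 is lead.

Pb-209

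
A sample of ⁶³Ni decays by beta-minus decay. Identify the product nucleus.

Cu-63

Beta-minus decay: mass number changes by +0, atomic number by +1.
A: 63 = 63; Z: 28 + 1 = 29.
Z = 29 is copper, so the daughter is ⁶³Cu.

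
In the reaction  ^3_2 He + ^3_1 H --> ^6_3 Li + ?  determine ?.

gamma ray

Conserve mass number: 3 + 3 = 6 + A, so A = 0.
Conserve atomic number: 2 + 1 = 3 + Z, so Z = 0.
A = 0 and Z = 0 is ^0_0 γ — a gamma ray.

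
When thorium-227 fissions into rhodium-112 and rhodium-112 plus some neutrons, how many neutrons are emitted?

Conserve mass number: 227 = 112 + 112 + k, so k = 227 − 224 = 3.
Check atomic number: 90 = 45 + 45 + 0 = 90. ✓

3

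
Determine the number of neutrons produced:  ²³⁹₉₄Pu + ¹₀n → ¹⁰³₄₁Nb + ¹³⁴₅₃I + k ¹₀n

Conserve mass number: 240 = 103 + 134 + k, so k = 240 − 237 = 3.
Check atomic number: 94 = 41 + 53 + 0 = 94. ✓

3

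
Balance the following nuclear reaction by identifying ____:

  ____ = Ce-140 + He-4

Nd-144

Conserve mass number: A = 140 + 4, so A = 144.
Conserve atomic number: Z = 58 + 2, so Z = 60.
Z = 60 is neodymium, so the species is Nd-144.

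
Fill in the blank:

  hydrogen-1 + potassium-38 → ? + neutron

Ca-38

Conserve mass number: 1 + 38 = A + 1, so A = 38.
Conserve atomic number: 1 + 19 = Z + 0, so Z = 20.
Z = 20 is calcium, so the species is calcium-38.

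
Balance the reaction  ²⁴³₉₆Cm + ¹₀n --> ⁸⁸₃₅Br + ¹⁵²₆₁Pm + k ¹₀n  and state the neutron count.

Conserve mass number: 244 = 88 + 152 + k, so k = 244 − 240 = 4.
Check atomic number: 96 = 35 + 61 + 0 = 96. ✓

4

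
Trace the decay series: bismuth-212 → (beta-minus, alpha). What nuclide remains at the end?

Pb-208

Start: (A, Z) = (212, 83).
After β⁻: (212, 84).
After α: (208, 82).
Z = 82 is lead.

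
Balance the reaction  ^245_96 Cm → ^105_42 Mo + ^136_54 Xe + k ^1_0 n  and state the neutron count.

Conserve mass number: 245 = 105 + 136 + k, so k = 245 − 241 = 4.
Check atomic number: 96 = 42 + 54 + 0 = 96. ✓

4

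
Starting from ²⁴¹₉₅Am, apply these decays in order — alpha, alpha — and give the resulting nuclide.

Start: (A, Z) = (241, 95).
After α: (237, 93).
After α: (233, 91).
Z = 91 is protactinium.

Pa-233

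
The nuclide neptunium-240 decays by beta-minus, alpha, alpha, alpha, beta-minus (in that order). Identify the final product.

Ac-228

Start: (A, Z) = (240, 93).
After β⁻: (240, 94).
After α: (236, 92).
After α: (232, 90).
After α: (228, 88).
After β⁻: (228, 89).
Z = 89 is actinium.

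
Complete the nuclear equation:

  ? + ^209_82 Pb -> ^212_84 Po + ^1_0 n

Conserve mass number: A + 209 = 212 + 1, so A = 4.
Conserve atomic number: Z + 82 = 84 + 0, so Z = 2.
A = 4 and Z = 2 is ^4_2 He — an alpha particle.

alpha particle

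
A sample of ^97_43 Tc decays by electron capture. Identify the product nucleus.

Electron capture: mass number changes by +0, atomic number by -1.
A: 97 = 97; Z: 43 − 1 = 42.
Z = 42 is molybdenum, so the daughter is ^97_42 Mo.

Mo-97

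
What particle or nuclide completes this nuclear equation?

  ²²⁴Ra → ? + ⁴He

Rn-220

Conserve mass number: 224 = A + 4, so A = 220.
Conserve atomic number: 88 = Z + 2, so Z = 86.
Z = 86 is radon, so the species is ²²⁰Rn.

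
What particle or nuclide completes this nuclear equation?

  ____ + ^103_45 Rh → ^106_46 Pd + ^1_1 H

alpha particle

Conserve mass number: A + 103 = 106 + 1, so A = 4.
Conserve atomic number: Z + 45 = 46 + 1, so Z = 2.
A = 4 and Z = 2 is ^4_2 He — an alpha particle.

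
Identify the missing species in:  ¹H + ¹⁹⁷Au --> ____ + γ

Hg-198

Conserve mass number: 1 + 197 = A + 0, so A = 198.
Conserve atomic number: 1 + 79 = Z + 0, so Z = 80.
Z = 80 is mercury, so the species is ¹⁹⁸Hg.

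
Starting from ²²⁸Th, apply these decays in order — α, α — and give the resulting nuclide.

Start: (A, Z) = (228, 90).
After α: (224, 88).
After α: (220, 86).
Z = 86 is radon.

Rn-220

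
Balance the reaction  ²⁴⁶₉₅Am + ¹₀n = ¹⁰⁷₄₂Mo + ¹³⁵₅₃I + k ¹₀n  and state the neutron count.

5

Conserve mass number: 247 = 107 + 135 + k, so k = 247 − 242 = 5.
Check atomic number: 95 = 42 + 53 + 0 = 95. ✓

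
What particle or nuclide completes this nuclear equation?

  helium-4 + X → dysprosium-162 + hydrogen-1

Tb-159

Conserve mass number: 4 + A = 162 + 1, so A = 159.
Conserve atomic number: 2 + Z = 66 + 1, so Z = 65.
Z = 65 is terbium, so the species is terbium-159.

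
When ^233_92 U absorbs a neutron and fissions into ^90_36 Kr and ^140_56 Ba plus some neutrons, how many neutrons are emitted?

Conserve mass number: 234 = 90 + 140 + k, so k = 234 − 230 = 4.
Check atomic number: 92 = 36 + 56 + 0 = 92. ✓

4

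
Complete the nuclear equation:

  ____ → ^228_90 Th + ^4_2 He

Conserve mass number: A = 228 + 4, so A = 232.
Conserve atomic number: Z = 90 + 2, so Z = 92.
Z = 92 is uranium, so the species is ^232_92 U.

U-232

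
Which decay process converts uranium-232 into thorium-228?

alpha decay

ΔA = 228 − 232 = -4; ΔZ = 90 − 92 = -2.
A drops by 4 and Z drops by 2 — the signature of alpha emission.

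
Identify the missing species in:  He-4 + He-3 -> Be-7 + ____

gamma ray

Conserve mass number: 4 + 3 = 7 + A, so A = 0.
Conserve atomic number: 2 + 2 = 4 + Z, so Z = 0.
A = 0 and Z = 0 is γ — a gamma ray.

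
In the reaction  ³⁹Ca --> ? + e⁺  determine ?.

K-39

Conserve mass number: 39 = A + 0, so A = 39.
Conserve atomic number: 20 = Z + 1, so Z = 19.
Z = 19 is potassium, so the species is ³⁹K.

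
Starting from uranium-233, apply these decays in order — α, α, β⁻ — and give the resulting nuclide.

Ac-225

Start: (A, Z) = (233, 92).
After α: (229, 90).
After α: (225, 88).
After β⁻: (225, 89).
Z = 89 is actinium.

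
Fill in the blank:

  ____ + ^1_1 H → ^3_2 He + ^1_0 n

triton

Conserve mass number: A + 1 = 3 + 1, so A = 3.
Conserve atomic number: Z + 1 = 2 + 0, so Z = 1.
A = 3 and Z = 1 is ^3_1 H — a triton.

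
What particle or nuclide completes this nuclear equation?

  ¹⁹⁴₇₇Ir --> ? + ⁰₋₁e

Pt-194

Conserve mass number: 194 = A + 0, so A = 194.
Conserve atomic number: 77 = Z − 1, so Z = 78.
Z = 78 is platinum, so the species is ¹⁹⁴₇₈Pt.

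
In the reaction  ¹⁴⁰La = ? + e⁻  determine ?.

Ce-140

Conserve mass number: 140 = A + 0, so A = 140.
Conserve atomic number: 57 = Z − 1, so Z = 58.
Z = 58 is cerium, so the species is ¹⁴⁰Ce.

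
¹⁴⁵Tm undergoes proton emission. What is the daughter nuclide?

Er-144

Proton emission: mass number changes by -1, atomic number by -1.
A: 145 − 1 = 144; Z: 69 − 1 = 68.
Z = 68 is erbium, so the daughter is ¹⁴⁴Er.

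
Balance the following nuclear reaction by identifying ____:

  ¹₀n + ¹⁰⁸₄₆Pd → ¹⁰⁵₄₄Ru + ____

alpha particle

Conserve mass number: 1 + 108 = 105 + A, so A = 4.
Conserve atomic number: 0 + 46 = 44 + Z, so Z = 2.
A = 4 and Z = 2 is ⁴₂He — an alpha particle.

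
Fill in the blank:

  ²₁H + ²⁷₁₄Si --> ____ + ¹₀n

Conserve mass number: 2 + 27 = A + 1, so A = 28.
Conserve atomic number: 1 + 14 = Z + 0, so Z = 15.
Z = 15 is phosphorus, so the species is ²⁸₁₅P.

P-28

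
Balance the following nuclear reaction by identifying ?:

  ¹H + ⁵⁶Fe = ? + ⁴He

Conserve mass number: 1 + 56 = A + 4, so A = 53.
Conserve atomic number: 1 + 26 = Z + 2, so Z = 25.
Z = 25 is manganese, so the species is ⁵³Mn.

Mn-53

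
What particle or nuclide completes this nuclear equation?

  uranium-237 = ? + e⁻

Np-237

Conserve mass number: 237 = A + 0, so A = 237.
Conserve atomic number: 92 = Z − 1, so Z = 93.
Z = 93 is neptunium, so the species is neptunium-237.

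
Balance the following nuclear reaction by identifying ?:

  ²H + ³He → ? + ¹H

He-4

Conserve mass number: 2 + 3 = A + 1, so A = 4.
Conserve atomic number: 1 + 2 = Z + 1, so Z = 2.
A = 4 and Z = 2 is ⁴He — an alpha particle.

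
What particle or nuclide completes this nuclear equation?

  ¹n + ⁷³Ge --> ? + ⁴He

Zn-70

Conserve mass number: 1 + 73 = A + 4, so A = 70.
Conserve atomic number: 0 + 32 = Z + 2, so Z = 30.
Z = 30 is zinc, so the species is ⁷⁰Zn.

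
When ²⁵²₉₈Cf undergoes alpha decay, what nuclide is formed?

Alpha decay: mass number changes by -4, atomic number by -2.
A: 252 − 4 = 248; Z: 98 − 2 = 96.
Z = 96 is curium, so the daughter is ²⁴⁸₉₆Cm.

Cm-248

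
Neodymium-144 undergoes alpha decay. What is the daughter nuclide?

Ce-140

Alpha decay: mass number changes by -4, atomic number by -2.
A: 144 − 4 = 140; Z: 60 − 2 = 58.
Z = 58 is cerium, so the daughter is cerium-140.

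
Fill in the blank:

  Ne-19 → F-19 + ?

Conserve mass number: 19 = 19 + A, so A = 0.
Conserve atomic number: 10 = 9 + Z, so Z = 1.
A = 0 and Z = 1 is e⁺ — a positron.

positron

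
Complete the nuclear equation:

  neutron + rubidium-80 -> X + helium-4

Br-77

Conserve mass number: 1 + 80 = A + 4, so A = 77.
Conserve atomic number: 0 + 37 = Z + 2, so Z = 35.
Z = 35 is bromine, so the species is bromine-77.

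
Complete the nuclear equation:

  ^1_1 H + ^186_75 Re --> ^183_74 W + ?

alpha particle

Conserve mass number: 1 + 186 = 183 + A, so A = 4.
Conserve atomic number: 1 + 75 = 74 + Z, so Z = 2.
A = 4 and Z = 2 is ^4_2 He — an alpha particle.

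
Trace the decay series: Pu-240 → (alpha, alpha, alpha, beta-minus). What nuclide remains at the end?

Start: (A, Z) = (240, 94).
After α: (236, 92).
After α: (232, 90).
After α: (228, 88).
After β⁻: (228, 89).
Z = 89 is actinium.

Ac-228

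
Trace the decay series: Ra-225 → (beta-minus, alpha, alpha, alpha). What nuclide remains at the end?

Start: (A, Z) = (225, 88).
After β⁻: (225, 89).
After α: (221, 87).
After α: (217, 85).
After α: (213, 83).
Z = 83 is bismuth.

Bi-213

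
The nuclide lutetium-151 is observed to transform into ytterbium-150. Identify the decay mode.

ΔA = 150 − 151 = -1; ΔZ = 70 − 71 = -1.
A drops by 1 and Z drops by 1 — a proton was emitted.

proton emission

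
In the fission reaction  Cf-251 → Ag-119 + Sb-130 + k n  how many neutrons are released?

Conserve mass number: 251 = 119 + 130 + k, so k = 251 − 249 = 2.
Check atomic number: 98 = 47 + 51 + 0 = 98. ✓

2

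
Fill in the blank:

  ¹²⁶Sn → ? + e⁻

Conserve mass number: 126 = A + 0, so A = 126.
Conserve atomic number: 50 = Z − 1, so Z = 51.
Z = 51 is antimony, so the species is ¹²⁶Sb.

Sb-126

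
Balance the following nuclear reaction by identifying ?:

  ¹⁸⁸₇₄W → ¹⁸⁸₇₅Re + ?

beta-minus particle

Conserve mass number: 188 = 188 + A, so A = 0.
Conserve atomic number: 74 = 75 + Z, so Z = -1.
A = 0 and Z = -1 is ⁰₋₁e — a beta-minus particle.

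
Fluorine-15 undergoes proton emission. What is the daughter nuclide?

O-14

Proton emission: mass number changes by -1, atomic number by -1.
A: 15 − 1 = 14; Z: 9 − 1 = 8.
Z = 8 is oxygen, so the daughter is oxygen-14.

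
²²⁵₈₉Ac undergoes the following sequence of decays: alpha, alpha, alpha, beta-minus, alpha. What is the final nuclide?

Pb-209

Start: (A, Z) = (225, 89).
After α: (221, 87).
After α: (217, 85).
After α: (213, 83).
After β⁻: (213, 84).
After α: (209, 82).
Z = 82 is lead.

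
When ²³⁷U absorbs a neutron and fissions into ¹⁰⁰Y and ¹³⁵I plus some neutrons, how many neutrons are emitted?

3

Conserve mass number: 238 = 100 + 135 + k, so k = 238 − 235 = 3.
Check atomic number: 92 = 39 + 53 + 0 = 92. ✓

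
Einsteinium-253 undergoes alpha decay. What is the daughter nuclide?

Alpha decay: mass number changes by -4, atomic number by -2.
A: 253 − 4 = 249; Z: 99 − 2 = 97.
Z = 97 is berkelium, so the daughter is berkelium-249.

Bk-249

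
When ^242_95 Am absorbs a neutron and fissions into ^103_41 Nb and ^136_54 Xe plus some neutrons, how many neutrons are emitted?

4

Conserve mass number: 243 = 103 + 136 + k, so k = 243 − 239 = 4.
Check atomic number: 95 = 41 + 54 + 0 = 95. ✓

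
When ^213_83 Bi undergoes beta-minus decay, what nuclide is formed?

Beta-minus decay: mass number changes by +0, atomic number by +1.
A: 213 = 213; Z: 83 + 1 = 84.
Z = 84 is polonium, so the daughter is ^213_84 Po.

Po-213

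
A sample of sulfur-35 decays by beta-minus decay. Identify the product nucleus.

Beta-minus decay: mass number changes by +0, atomic number by +1.
A: 35 = 35; Z: 16 + 1 = 17.
Z = 17 is chlorine, so the daughter is chlorine-35.

Cl-35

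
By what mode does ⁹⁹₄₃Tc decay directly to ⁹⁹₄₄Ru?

beta-minus decay

ΔA = 99 − 99 = 0; ΔZ = 44 − 43 = +1.
A is unchanged and Z rises by 1 — a neutron has become a proton (β⁻ decay).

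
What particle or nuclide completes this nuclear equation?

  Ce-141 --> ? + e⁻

Conserve mass number: 141 = A + 0, so A = 141.
Conserve atomic number: 58 = Z − 1, so Z = 59.
Z = 59 is praseodymium, so the species is Pr-141.

Pr-141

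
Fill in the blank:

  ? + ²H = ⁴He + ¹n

triton

Conserve mass number: A + 2 = 4 + 1, so A = 3.
Conserve atomic number: Z + 1 = 2 + 0, so Z = 1.
A = 3 and Z = 1 is ³H — a triton.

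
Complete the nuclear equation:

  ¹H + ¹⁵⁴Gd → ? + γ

Conserve mass number: 1 + 154 = A + 0, so A = 155.
Conserve atomic number: 1 + 64 = Z + 0, so Z = 65.
Z = 65 is terbium, so the species is ¹⁵⁵Tb.

Tb-155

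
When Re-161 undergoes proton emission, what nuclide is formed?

W-160

Proton emission: mass number changes by -1, atomic number by -1.
A: 161 − 1 = 160; Z: 75 − 1 = 74.
Z = 74 is tungsten, so the daughter is W-160.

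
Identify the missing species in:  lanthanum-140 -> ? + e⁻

Conserve mass number: 140 = A + 0, so A = 140.
Conserve atomic number: 57 = Z − 1, so Z = 58.
Z = 58 is cerium, so the species is cerium-140.

Ce-140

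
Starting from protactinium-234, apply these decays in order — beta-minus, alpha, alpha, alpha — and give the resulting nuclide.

Rn-222

Start: (A, Z) = (234, 91).
After β⁻: (234, 92).
After α: (230, 90).
After α: (226, 88).
After α: (222, 86).
Z = 86 is radon.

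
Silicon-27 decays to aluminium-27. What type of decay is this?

beta-plus decay or electron capture

ΔA = 27 − 27 = 0; ΔZ = 13 − 14 = -1.
A is unchanged and Z drops by 1 — a proton has become a neutron (β⁺ emission or electron capture).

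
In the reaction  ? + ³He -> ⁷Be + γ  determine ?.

Conserve mass number: A + 3 = 7 + 0, so A = 4.
Conserve atomic number: Z + 2 = 4 + 0, so Z = 2.
A = 4 and Z = 2 is ⁴He — an alpha particle.

alpha particle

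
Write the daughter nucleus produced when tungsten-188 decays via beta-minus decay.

Re-188

Beta-minus decay: mass number changes by +0, atomic number by +1.
A: 188 = 188; Z: 74 + 1 = 75.
Z = 75 is rhenium, so the daughter is rhenium-188.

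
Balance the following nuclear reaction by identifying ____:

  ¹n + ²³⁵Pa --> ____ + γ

Conserve mass number: 1 + 235 = A + 0, so A = 236.
Conserve atomic number: 0 + 91 = Z + 0, so Z = 91.
Z = 91 is protactinium, so the species is ²³⁶Pa.

Pa-236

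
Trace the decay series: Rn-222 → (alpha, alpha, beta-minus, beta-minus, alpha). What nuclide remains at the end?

Pb-210

Start: (A, Z) = (222, 86).
After α: (218, 84).
After α: (214, 82).
After β⁻: (214, 83).
After β⁻: (214, 84).
After α: (210, 82).
Z = 82 is lead.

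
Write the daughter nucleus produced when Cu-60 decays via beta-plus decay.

Beta-plus decay: mass number changes by +0, atomic number by -1.
A: 60 = 60; Z: 29 − 1 = 28.
Z = 28 is nickel, so the daughter is Ni-60.

Ni-60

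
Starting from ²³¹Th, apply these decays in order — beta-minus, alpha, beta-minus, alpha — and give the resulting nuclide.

Ra-223

Start: (A, Z) = (231, 90).
After β⁻: (231, 91).
After α: (227, 89).
After β⁻: (227, 90).
After α: (223, 88).
Z = 88 is radium.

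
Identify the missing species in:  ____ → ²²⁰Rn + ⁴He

Conserve mass number: A = 220 + 4, so A = 224.
Conserve atomic number: Z = 86 + 2, so Z = 88.
Z = 88 is radium, so the species is ²²⁴Ra.

Ra-224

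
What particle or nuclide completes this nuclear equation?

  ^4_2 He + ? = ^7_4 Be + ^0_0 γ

He-3

Conserve mass number: 4 + A = 7 + 0, so A = 3.
Conserve atomic number: 2 + Z = 4 + 0, so Z = 2.
Z = 2 is helium, so the species is ^3_2 He.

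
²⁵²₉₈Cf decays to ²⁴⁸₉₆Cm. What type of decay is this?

alpha decay

ΔA = 248 − 252 = -4; ΔZ = 96 − 98 = -2.
A drops by 4 and Z drops by 2 — the signature of alpha emission.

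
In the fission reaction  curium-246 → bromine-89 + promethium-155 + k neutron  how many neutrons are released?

2

Conserve mass number: 246 = 89 + 155 + k, so k = 246 − 244 = 2.
Check atomic number: 96 = 35 + 61 + 0 = 96. ✓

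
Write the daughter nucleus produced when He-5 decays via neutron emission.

Neutron emission: mass number changes by -1, atomic number by +0.
A: 5 − 1 = 4; Z: 2 = 2.
Z = 2 is helium, so the daughter is He-4.

He-4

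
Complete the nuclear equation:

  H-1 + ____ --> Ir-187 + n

Os-187

Conserve mass number: 1 + A = 187 + 1, so A = 187.
Conserve atomic number: 1 + Z = 77 + 0, so Z = 76.
Z = 76 is osmium, so the species is Os-187.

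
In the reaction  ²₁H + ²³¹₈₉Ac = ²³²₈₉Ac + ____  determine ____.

Conserve mass number: 2 + 231 = 232 + A, so A = 1.
Conserve atomic number: 1 + 89 = 89 + Z, so Z = 1.
A = 1 and Z = 1 is ¹₁H — a proton.

proton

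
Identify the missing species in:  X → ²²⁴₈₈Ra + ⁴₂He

Th-228

Conserve mass number: A = 224 + 4, so A = 228.
Conserve atomic number: Z = 88 + 2, so Z = 90.
Z = 90 is thorium, so the species is ²²⁸₉₀Th.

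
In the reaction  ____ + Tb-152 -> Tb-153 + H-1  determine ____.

deuteron

Conserve mass number: A + 152 = 153 + 1, so A = 2.
Conserve atomic number: Z + 65 = 65 + 1, so Z = 1.
A = 2 and Z = 1 is H-2 — a deuteron.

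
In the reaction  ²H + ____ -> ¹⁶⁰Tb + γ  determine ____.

Gd-158

Conserve mass number: 2 + A = 160 + 0, so A = 158.
Conserve atomic number: 1 + Z = 65 + 0, so Z = 64.
Z = 64 is gadolinium, so the species is ¹⁵⁸Gd.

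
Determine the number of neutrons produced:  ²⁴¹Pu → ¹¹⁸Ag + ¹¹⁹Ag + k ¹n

Conserve mass number: 241 = 118 + 119 + k, so k = 241 − 237 = 4.
Check atomic number: 94 = 47 + 47 + 0 = 94. ✓

4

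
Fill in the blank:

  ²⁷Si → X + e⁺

Conserve mass number: 27 = A + 0, so A = 27.
Conserve atomic number: 14 = Z + 1, so Z = 13.
Z = 13 is aluminium, so the species is ²⁷Al.

Al-27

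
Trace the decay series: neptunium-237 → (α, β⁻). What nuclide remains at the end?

U-233

Start: (A, Z) = (237, 93).
After α: (233, 91).
After β⁻: (233, 92).
Z = 92 is uranium.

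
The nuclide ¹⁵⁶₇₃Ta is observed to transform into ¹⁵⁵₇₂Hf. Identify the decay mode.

proton emission

ΔA = 155 − 156 = -1; ΔZ = 72 − 73 = -1.
A drops by 1 and Z drops by 1 — a proton was emitted.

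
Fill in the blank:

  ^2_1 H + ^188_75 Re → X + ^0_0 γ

Os-190

Conserve mass number: 2 + 188 = A + 0, so A = 190.
Conserve atomic number: 1 + 75 = Z + 0, so Z = 76.
Z = 76 is osmium, so the species is ^190_76 Os.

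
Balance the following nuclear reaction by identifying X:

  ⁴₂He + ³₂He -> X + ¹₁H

Li-6

Conserve mass number: 4 + 3 = A + 1, so A = 6.
Conserve atomic number: 2 + 2 = Z + 1, so Z = 3.
Z = 3 is lithium, so the species is ⁶₃Li.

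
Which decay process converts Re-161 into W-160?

proton emission

ΔA = 160 − 161 = -1; ΔZ = 74 − 75 = -1.
A drops by 1 and Z drops by 1 — a proton was emitted.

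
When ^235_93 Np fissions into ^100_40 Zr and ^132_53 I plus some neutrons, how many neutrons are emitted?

Conserve mass number: 235 = 100 + 132 + k, so k = 235 − 232 = 3.
Check atomic number: 93 = 40 + 53 + 0 = 93. ✓

3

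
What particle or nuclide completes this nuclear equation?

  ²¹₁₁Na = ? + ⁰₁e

Conserve mass number: 21 = A + 0, so A = 21.
Conserve atomic number: 11 = Z + 1, so Z = 10.
Z = 10 is neon, so the species is ²¹₁₀Ne.

Ne-21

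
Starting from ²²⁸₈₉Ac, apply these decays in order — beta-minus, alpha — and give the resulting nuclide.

Start: (A, Z) = (228, 89).
After β⁻: (228, 90).
After α: (224, 88).
Z = 88 is radium.

Ra-224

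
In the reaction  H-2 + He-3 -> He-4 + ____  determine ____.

Conserve mass number: 2 + 3 = 4 + A, so A = 1.
Conserve atomic number: 1 + 2 = 2 + Z, so Z = 1.
A = 1 and Z = 1 is H-1 — a proton.

proton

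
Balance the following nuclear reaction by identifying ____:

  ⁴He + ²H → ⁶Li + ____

gamma ray

Conserve mass number: 4 + 2 = 6 + A, so A = 0.
Conserve atomic number: 2 + 1 = 3 + Z, so Z = 0.
A = 0 and Z = 0 is γ — a gamma ray.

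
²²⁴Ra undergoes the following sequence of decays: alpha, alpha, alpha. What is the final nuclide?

Pb-212

Start: (A, Z) = (224, 88).
After α: (220, 86).
After α: (216, 84).
After α: (212, 82).
Z = 82 is lead.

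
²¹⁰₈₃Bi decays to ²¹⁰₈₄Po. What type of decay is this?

ΔA = 210 − 210 = 0; ΔZ = 84 − 83 = +1.
A is unchanged and Z rises by 1 — a neutron has become a proton (β⁻ decay).

beta-minus decay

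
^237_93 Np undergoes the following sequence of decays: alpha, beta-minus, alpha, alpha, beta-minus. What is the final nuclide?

Ac-225

Start: (A, Z) = (237, 93).
After α: (233, 91).
After β⁻: (233, 92).
After α: (229, 90).
After α: (225, 88).
After β⁻: (225, 89).
Z = 89 is actinium.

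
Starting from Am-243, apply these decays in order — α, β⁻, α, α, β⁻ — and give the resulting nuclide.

Pa-231

Start: (A, Z) = (243, 95).
After α: (239, 93).
After β⁻: (239, 94).
After α: (235, 92).
After α: (231, 90).
After β⁻: (231, 91).
Z = 91 is protactinium.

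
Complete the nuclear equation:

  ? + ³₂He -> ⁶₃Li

Conserve mass number: A + 3 = 6, so A = 3.
Conserve atomic number: Z + 2 = 3, so Z = 1.
A = 3 and Z = 1 is ³₁H — a triton.

triton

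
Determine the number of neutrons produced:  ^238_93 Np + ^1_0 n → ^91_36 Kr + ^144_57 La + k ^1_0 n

4

Conserve mass number: 239 = 91 + 144 + k, so k = 239 − 235 = 4.
Check atomic number: 93 = 36 + 57 + 0 = 93. ✓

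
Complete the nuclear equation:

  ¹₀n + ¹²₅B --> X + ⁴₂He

Li-9

Conserve mass number: 1 + 12 = A + 4, so A = 9.
Conserve atomic number: 0 + 5 = Z + 2, so Z = 3.
Z = 3 is lithium, so the species is ⁹₃Li.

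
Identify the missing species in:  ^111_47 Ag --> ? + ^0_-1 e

Cd-111

Conserve mass number: 111 = A + 0, so A = 111.
Conserve atomic number: 47 = Z − 1, so Z = 48.
Z = 48 is cadmium, so the species is ^111_48 Cd.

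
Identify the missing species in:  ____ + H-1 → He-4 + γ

triton

Conserve mass number: A + 1 = 4 + 0, so A = 3.
Conserve atomic number: Z + 1 = 2 + 0, so Z = 1.
A = 3 and Z = 1 is H-3 — a triton.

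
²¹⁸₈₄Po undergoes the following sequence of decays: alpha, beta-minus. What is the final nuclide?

Bi-214

Start: (A, Z) = (218, 84).
After α: (214, 82).
After β⁻: (214, 83).
Z = 83 is bismuth.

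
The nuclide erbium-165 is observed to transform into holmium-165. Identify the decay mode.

beta-plus decay or electron capture

ΔA = 165 − 165 = 0; ΔZ = 67 − 68 = -1.
A is unchanged and Z drops by 1 — a proton has become a neutron (β⁺ emission or electron capture).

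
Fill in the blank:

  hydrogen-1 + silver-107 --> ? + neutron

Cd-107

Conserve mass number: 1 + 107 = A + 1, so A = 107.
Conserve atomic number: 1 + 47 = Z + 0, so Z = 48.
Z = 48 is cadmium, so the species is cadmium-107.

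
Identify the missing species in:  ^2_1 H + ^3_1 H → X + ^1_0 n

Conserve mass number: 2 + 3 = A + 1, so A = 4.
Conserve atomic number: 1 + 1 = Z + 0, so Z = 2.
A = 4 and Z = 2 is ^4_2 He — an alpha particle.

He-4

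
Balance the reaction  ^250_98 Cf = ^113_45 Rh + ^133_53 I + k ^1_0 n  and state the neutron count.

Conserve mass number: 250 = 113 + 133 + k, so k = 250 − 246 = 4.
Check atomic number: 98 = 45 + 53 + 0 = 98. ✓

4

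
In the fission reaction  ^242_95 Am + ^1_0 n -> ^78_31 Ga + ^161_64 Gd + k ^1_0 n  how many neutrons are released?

Conserve mass number: 243 = 78 + 161 + k, so k = 243 − 239 = 4.
Check atomic number: 95 = 31 + 64 + 0 = 95. ✓

4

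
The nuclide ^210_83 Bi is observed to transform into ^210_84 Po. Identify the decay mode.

ΔA = 210 − 210 = 0; ΔZ = 84 − 83 = +1.
A is unchanged and Z rises by 1 — a neutron has become a proton (β⁻ decay).

beta-minus decay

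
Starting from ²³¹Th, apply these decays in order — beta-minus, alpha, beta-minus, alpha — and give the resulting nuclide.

Start: (A, Z) = (231, 90).
After β⁻: (231, 91).
After α: (227, 89).
After β⁻: (227, 90).
After α: (223, 88).
Z = 88 is radium.

Ra-223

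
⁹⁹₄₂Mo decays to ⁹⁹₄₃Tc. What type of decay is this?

beta-minus decay

ΔA = 99 − 99 = 0; ΔZ = 43 − 42 = +1.
A is unchanged and Z rises by 1 — a neutron has become a proton (β⁻ decay).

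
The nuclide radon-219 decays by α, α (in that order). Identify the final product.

Start: (A, Z) = (219, 86).
After α: (215, 84).
After α: (211, 82).
Z = 82 is lead.

Pb-211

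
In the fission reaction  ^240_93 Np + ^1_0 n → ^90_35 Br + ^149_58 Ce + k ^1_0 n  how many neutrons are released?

Conserve mass number: 241 = 90 + 149 + k, so k = 241 − 239 = 2.
Check atomic number: 93 = 35 + 58 + 0 = 93. ✓

2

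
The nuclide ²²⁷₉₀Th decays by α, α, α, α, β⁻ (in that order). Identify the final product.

Bi-211

Start: (A, Z) = (227, 90).
After α: (223, 88).
After α: (219, 86).
After α: (215, 84).
After α: (211, 82).
After β⁻: (211, 83).
Z = 83 is bismuth.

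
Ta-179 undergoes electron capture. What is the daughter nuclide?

Hf-179

Electron capture: mass number changes by +0, atomic number by -1.
A: 179 = 179; Z: 73 − 1 = 72.
Z = 72 is hafnium, so the daughter is Hf-179.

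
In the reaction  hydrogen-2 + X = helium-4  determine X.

deuteron

Conserve mass number: 2 + A = 4, so A = 2.
Conserve atomic number: 1 + Z = 2, so Z = 1.
A = 2 and Z = 1 is hydrogen-2 — a deuteron.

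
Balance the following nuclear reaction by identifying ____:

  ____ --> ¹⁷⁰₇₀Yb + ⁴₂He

Hf-174

Conserve mass number: A = 170 + 4, so A = 174.
Conserve atomic number: Z = 70 + 2, so Z = 72.
Z = 72 is hafnium, so the species is ¹⁷⁴₇₂Hf.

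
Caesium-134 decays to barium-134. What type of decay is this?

beta-minus decay

ΔA = 134 − 134 = 0; ΔZ = 56 − 55 = +1.
A is unchanged and Z rises by 1 — a neutron has become a proton (β⁻ decay).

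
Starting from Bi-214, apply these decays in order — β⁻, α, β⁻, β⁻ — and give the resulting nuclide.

Start: (A, Z) = (214, 83).
After β⁻: (214, 84).
After α: (210, 82).
After β⁻: (210, 83).
After β⁻: (210, 84).
Z = 84 is polonium.

Po-210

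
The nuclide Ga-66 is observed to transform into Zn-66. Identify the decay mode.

beta-plus decay or electron capture

ΔA = 66 − 66 = 0; ΔZ = 30 − 31 = -1.
A is unchanged and Z drops by 1 — a proton has become a neutron (β⁺ emission or electron capture).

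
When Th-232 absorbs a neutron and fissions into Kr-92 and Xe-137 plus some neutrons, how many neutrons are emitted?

4

Conserve mass number: 233 = 92 + 137 + k, so k = 233 − 229 = 4.
Check atomic number: 90 = 36 + 54 + 0 = 90. ✓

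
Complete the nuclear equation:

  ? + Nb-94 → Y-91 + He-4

neutron

Conserve mass number: A + 94 = 91 + 4, so A = 1.
Conserve atomic number: Z + 41 = 39 + 2, so Z = 0.
A = 1 and Z = 0 is n — a neutron.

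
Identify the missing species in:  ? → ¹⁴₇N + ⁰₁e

O-14

Conserve mass number: A = 14 + 0, so A = 14.
Conserve atomic number: Z = 7 + 1, so Z = 8.
Z = 8 is oxygen, so the species is ¹⁴₈O.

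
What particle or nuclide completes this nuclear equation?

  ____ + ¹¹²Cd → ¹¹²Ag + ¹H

neutron

Conserve mass number: A + 112 = 112 + 1, so A = 1.
Conserve atomic number: Z + 48 = 47 + 1, so Z = 0.
A = 1 and Z = 0 is ¹n — a neutron.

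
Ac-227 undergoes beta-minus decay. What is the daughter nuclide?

Th-227

Beta-minus decay: mass number changes by +0, atomic number by +1.
A: 227 = 227; Z: 89 + 1 = 90.
Z = 90 is thorium, so the daughter is Th-227.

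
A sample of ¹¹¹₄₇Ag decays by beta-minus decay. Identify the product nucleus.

Cd-111

Beta-minus decay: mass number changes by +0, atomic number by +1.
A: 111 = 111; Z: 47 + 1 = 48.
Z = 48 is cadmium, so the daughter is ¹¹¹₄₈Cd.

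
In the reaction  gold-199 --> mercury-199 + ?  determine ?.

Conserve mass number: 199 = 199 + A, so A = 0.
Conserve atomic number: 79 = 80 + Z, so Z = -1.
A = 0 and Z = -1 is e⁻ — a beta-minus particle.

beta-minus particle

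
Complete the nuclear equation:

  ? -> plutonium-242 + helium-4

Conserve mass number: A = 242 + 4, so A = 246.
Conserve atomic number: Z = 94 + 2, so Z = 96.
Z = 96 is curium, so the species is curium-246.

Cm-246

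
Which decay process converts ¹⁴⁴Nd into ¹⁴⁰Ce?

ΔA = 140 − 144 = -4; ΔZ = 58 − 60 = -2.
A drops by 4 and Z drops by 2 — the signature of alpha emission.

alpha decay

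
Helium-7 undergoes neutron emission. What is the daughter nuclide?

Neutron emission: mass number changes by -1, atomic number by +0.
A: 7 − 1 = 6; Z: 2 = 2.
Z = 2 is helium, so the daughter is helium-6.

He-6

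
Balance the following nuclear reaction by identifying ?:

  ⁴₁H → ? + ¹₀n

H-3

Conserve mass number: 4 = A + 1, so A = 3.
Conserve atomic number: 1 = Z + 0, so Z = 1.
A = 3 and Z = 1 is ³₁H — a triton.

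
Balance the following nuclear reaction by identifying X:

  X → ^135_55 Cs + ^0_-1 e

Xe-135

Conserve mass number: A = 135 + 0, so A = 135.
Conserve atomic number: Z = 55 − 1, so Z = 54.
Z = 54 is xenon, so the species is ^135_54 Xe.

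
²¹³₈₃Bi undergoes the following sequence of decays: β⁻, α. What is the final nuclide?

Start: (A, Z) = (213, 83).
After β⁻: (213, 84).
After α: (209, 82).
Z = 82 is lead.

Pb-209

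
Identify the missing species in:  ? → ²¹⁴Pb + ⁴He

Conserve mass number: A = 214 + 4, so A = 218.
Conserve atomic number: Z = 82 + 2, so Z = 84.
Z = 84 is polonium, so the species is ²¹⁸Po.

Po-218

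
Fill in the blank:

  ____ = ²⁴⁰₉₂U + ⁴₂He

Pu-244

Conserve mass number: A = 240 + 4, so A = 244.
Conserve atomic number: Z = 92 + 2, so Z = 94.
Z = 94 is plutonium, so the species is ²⁴⁴₉₄Pu.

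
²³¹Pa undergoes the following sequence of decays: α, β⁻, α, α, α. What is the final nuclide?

Po-215

Start: (A, Z) = (231, 91).
After α: (227, 89).
After β⁻: (227, 90).
After α: (223, 88).
After α: (219, 86).
After α: (215, 84).
Z = 84 is polonium.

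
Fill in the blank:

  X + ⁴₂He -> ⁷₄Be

He-3

Conserve mass number: A + 4 = 7, so A = 3.
Conserve atomic number: Z + 2 = 4, so Z = 2.
Z = 2 is helium, so the species is ³₂He.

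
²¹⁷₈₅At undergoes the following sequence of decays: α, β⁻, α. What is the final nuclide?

Start: (A, Z) = (217, 85).
After α: (213, 83).
After β⁻: (213, 84).
After α: (209, 82).
Z = 82 is lead.

Pb-209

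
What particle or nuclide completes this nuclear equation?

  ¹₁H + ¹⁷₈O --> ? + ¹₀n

Conserve mass number: 1 + 17 = A + 1, so A = 17.
Conserve atomic number: 1 + 8 = Z + 0, so Z = 9.
Z = 9 is fluorine, so the species is ¹⁷₉F.

F-17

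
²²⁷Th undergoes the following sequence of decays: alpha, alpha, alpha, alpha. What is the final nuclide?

Pb-211

Start: (A, Z) = (227, 90).
After α: (223, 88).
After α: (219, 86).
After α: (215, 84).
After α: (211, 82).
Z = 82 is lead.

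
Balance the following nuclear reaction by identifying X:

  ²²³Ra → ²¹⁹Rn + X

Conserve mass number: 223 = 219 + A, so A = 4.
Conserve atomic number: 88 = 86 + Z, so Z = 2.
A = 4 and Z = 2 is ⁴He — an alpha particle.

alpha particle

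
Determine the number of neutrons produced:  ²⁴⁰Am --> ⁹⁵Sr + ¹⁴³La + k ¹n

Conserve mass number: 240 = 95 + 143 + k, so k = 240 − 238 = 2.
Check atomic number: 95 = 38 + 57 + 0 = 95. ✓

2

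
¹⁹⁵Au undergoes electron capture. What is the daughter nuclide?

Pt-195

Electron capture: mass number changes by +0, atomic number by -1.
A: 195 = 195; Z: 79 − 1 = 78.
Z = 78 is platinum, so the daughter is ¹⁹⁵Pt.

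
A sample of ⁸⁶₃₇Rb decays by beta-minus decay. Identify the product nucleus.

Sr-86

Beta-minus decay: mass number changes by +0, atomic number by +1.
A: 86 = 86; Z: 37 + 1 = 38.
Z = 38 is strontium, so the daughter is ⁸⁶₃₈Sr.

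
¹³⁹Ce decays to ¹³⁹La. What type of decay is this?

ΔA = 139 − 139 = 0; ΔZ = 57 − 58 = -1.
A is unchanged and Z drops by 1 — a proton has become a neutron (β⁺ emission or electron capture).

beta-plus decay or electron capture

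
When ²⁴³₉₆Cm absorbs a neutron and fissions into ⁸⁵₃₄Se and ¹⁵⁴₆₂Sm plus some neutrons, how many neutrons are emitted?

5

Conserve mass number: 244 = 85 + 154 + k, so k = 244 − 239 = 5.
Check atomic number: 96 = 34 + 62 + 0 = 96. ✓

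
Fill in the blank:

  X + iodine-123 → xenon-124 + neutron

Conserve mass number: A + 123 = 124 + 1, so A = 2.
Conserve atomic number: Z + 53 = 54 + 0, so Z = 1.
A = 2 and Z = 1 is hydrogen-2 — a deuteron.

deuteron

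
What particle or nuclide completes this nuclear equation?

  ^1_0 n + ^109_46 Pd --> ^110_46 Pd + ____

gamma ray

Conserve mass number: 1 + 109 = 110 + A, so A = 0.
Conserve atomic number: 0 + 46 = 46 + Z, so Z = 0.
A = 0 and Z = 0 is ^0_0 γ — a gamma ray.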